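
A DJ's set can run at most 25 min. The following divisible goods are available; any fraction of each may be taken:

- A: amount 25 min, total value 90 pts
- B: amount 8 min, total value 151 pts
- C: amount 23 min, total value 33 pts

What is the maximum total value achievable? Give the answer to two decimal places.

Take in order of value per unit:
- B (151/8 per unit): all 8 → value 151, running total 151.00
- A (90/25 per unit): 17 of 25 → value 17×90/25 = 61.2000, running total 212.20
Total 212.20.

212.20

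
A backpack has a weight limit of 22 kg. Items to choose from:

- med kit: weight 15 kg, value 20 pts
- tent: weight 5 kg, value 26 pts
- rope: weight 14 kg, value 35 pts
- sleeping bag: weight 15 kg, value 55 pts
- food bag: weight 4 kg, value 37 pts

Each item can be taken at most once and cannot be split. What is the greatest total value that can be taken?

92 pts

This is a 0/1 knapsack; check combinations near the capacity.
- sleeping bag+food bag: weight 15+4=19, value 55+37=92
- tent+sleeping bag: weight 5+15=20, value 26+55=81
- rope+food bag: weight 14+4=18, value 35+37=72
Best: 92 pts.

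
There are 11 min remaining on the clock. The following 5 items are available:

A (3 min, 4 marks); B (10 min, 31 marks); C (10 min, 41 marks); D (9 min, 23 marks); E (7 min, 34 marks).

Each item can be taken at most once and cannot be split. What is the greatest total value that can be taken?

Check high-value combinations within 11 min:
- C: time 10, value 41
- A+E: time 3+7=10, value 4+34=38
- E: time 7, value 34
- B: time 10, value 31
Best: 41 marks.

41 marks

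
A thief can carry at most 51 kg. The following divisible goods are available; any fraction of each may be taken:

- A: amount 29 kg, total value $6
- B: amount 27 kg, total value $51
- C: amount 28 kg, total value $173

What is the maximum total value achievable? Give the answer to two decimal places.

Take in order of value per unit:
- C (173/28 per unit): all 28 → value 173, running total 173.00
- B (51/27 per unit): 23 of 27 → value 23×51/27 = 43.4444, running total 216.44
Total 216.44.

216.44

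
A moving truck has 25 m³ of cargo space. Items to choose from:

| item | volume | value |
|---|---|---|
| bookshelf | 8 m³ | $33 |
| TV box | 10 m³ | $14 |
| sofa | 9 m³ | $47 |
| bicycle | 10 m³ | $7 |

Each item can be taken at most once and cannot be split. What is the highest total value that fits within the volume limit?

$80

This is a 0/1 knapsack; check combinations near the capacity.
- bookshelf+sofa: volume 8+9=17, value 33+47=80
- TV box+sofa: volume 10+9=19, value 14+47=61
- sofa+bicycle: volume 9+10=19, value 47+7=54
Best: $80.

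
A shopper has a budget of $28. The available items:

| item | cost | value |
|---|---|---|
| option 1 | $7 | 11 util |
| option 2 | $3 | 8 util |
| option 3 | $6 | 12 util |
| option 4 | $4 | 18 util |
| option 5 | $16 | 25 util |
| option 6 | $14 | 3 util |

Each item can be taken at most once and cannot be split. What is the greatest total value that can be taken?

Check high-value combinations within $28:
- option 3+option 4+option 5: cost 6+4+16=26, value 12+18+25=55
- option 1+option 4+option 5: cost 7+4+16=27, value 11+18+25=54
- option 2+option 4+option 5: cost 3+4+16=23, value 8+18+25=51
- option 1+option 2+option 3+option 4: cost 7+3+6+4=20, value 11+8+12+18=49
- option 2+option 3+option 5: cost 3+6+16=25, value 8+12+25=45
Best: 55 util.

55 util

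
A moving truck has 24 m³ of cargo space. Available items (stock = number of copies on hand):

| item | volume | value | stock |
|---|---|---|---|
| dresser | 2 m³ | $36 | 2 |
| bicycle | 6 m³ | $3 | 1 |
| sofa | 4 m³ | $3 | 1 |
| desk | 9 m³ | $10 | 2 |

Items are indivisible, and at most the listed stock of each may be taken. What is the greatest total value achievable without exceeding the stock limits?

Top feasible selections:
- 2×dresser + 2×desk: volume 22, value 92
- 2×dresser + 1×bicycle + 1×sofa + 1×desk: volume 23, value 88
- 2×dresser + 1×sofa + 1×desk: volume 17, value 85
Best: $92.

$92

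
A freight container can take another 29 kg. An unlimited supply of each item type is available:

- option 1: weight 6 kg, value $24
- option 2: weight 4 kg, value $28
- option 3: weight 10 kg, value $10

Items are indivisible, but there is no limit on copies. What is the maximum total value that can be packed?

Best value-per-unit is option 2 at 28/4, and filling with it alone uses weight 7×4=28. No mix of the others beats 7×28 = 196.

$196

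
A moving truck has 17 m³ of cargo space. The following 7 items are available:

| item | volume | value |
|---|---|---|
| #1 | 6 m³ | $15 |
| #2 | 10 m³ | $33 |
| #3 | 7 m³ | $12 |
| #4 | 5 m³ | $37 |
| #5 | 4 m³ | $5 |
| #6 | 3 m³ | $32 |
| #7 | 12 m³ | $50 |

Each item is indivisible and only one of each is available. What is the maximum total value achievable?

Check high-value combinations within 17 m³:
- #4+#7: volume 5+12=17, value 37+50=87
- #1+#4+#6: volume 6+5+3=14, value 15+37+32=84
- #6+#7: volume 3+12=15, value 32+50=82
- #3+#4+#6: volume 7+5+3=15, value 12+37+32=81
- #4+#5+#6: volume 5+4+3=12, value 37+5+32=74
Best: $87.

$87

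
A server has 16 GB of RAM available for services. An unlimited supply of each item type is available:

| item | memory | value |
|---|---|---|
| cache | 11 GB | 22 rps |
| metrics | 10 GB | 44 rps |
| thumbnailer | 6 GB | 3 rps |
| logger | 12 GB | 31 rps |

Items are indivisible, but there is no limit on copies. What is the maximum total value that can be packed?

Best value-per-unit is metrics at 44/10; filling with it alone gives 1×44 = 44.
Optimal mix: 1×metrics + 1×thumbnailer → memory 16, value 47.

47 rps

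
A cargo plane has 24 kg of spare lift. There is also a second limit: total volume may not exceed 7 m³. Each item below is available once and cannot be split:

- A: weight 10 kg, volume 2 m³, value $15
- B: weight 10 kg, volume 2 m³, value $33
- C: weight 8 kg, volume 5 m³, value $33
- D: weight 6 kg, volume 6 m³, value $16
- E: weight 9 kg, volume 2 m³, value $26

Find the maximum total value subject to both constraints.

Feasible sets respecting both limits:
- B+C: weight 18, volume 7, value 66
- B+E: weight 19, volume 4, value 59
- C+E: weight 17, volume 7, value 59
Best: $66.

$66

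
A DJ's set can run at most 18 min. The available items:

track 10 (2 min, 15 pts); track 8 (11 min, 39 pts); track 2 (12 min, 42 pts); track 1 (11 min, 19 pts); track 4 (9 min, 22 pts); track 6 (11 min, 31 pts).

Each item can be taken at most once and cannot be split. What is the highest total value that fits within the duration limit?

Check high-value combinations within 18 min:
- track 10+track 2: duration 2+12=14, value 15+42=57
- track 10+track 8: duration 2+11=13, value 15+39=54
- track 10+track 6: duration 2+11=13, value 15+31=46
- track 2: duration 12, value 42
Best: 57 pts.

57 pts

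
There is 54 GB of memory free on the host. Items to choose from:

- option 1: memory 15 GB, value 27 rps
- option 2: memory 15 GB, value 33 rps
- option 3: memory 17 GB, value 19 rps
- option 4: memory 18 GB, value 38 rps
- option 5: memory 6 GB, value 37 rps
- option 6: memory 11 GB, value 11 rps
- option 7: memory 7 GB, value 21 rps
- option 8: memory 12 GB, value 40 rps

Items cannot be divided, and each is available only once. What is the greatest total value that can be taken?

Check high-value combinations within 54 GB:
- option 2+option 4+option 5+option 8: memory 15+18+6+12=51, value 33+38+37+40=148
- option 4+option 5+option 6+option 7+option 8: memory 18+6+11+7+12=54, value 38+37+11+21+40=147
- option 1+option 4+option 5+option 8: memory 15+18+6+12=51, value 27+38+37+40=142
- option 2+option 5+option 6+option 7+option 8: memory 15+6+11+7+12=51, value 33+37+11+21+40=142
Best: 148 rps.

148 rps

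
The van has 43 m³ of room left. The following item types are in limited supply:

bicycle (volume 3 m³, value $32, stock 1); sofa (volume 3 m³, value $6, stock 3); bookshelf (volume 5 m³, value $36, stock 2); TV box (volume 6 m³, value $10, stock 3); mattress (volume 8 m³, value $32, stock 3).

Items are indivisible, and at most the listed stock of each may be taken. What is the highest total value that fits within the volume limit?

Best selections within volume 43 and stock limits:
- 1×bicycle + 2×sofa + 2×bookshelf + 3×mattress: volume 43, value 212
- 1×bicycle + 2×bookshelf + 1×TV box + 3×mattress: volume 43, value 210
- 1×bicycle + 1×sofa + 2×bookshelf + 3×mattress: volume 40, value 206
- 1×bicycle + 2×bookshelf + 3×mattress: volume 37, value 200
Best: $212.

$212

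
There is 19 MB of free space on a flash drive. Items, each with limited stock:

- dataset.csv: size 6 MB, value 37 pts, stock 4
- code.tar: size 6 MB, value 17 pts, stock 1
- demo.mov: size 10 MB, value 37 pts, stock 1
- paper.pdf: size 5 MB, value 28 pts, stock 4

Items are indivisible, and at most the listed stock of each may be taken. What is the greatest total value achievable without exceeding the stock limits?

Best selections within size 19 and stock limits:
- 3×dataset.csv: size 18, value 111
- 2×dataset.csv + 1×paper.pdf: size 17, value 102
Best: 111 pts.

111 pts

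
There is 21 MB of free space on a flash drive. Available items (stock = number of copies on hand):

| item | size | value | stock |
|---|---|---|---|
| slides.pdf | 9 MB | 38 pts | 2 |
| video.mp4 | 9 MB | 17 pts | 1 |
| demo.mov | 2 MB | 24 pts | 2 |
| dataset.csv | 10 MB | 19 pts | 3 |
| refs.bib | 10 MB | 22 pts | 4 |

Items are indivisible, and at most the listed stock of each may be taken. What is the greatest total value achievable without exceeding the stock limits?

100 pts

Best selections within size 21 and stock limits:
- 2×slides.pdf + 1×demo.mov: size 20, value 100
- 1×slides.pdf + 2×demo.mov: size 13, value 86
- 1×slides.pdf + 1×demo.mov + 1×refs.bib: size 21, value 84
- 1×slides.pdf + 1×demo.mov + 1×dataset.csv: size 21, value 81
Best: 100 pts.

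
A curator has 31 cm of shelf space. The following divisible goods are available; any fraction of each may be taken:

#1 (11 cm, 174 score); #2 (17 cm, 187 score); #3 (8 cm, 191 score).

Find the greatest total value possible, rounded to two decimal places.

Take in order of value per unit:
- #3 (191/8 per unit): all 8 → value 191, running total 191.00
- #1 (174/11 per unit): all 11 → value 174, running total 365.00
- #2 (187/17 per unit): 12 of 17 → value 12×187/17 = 132.0000, running total 497.00
Total 497.00.

497.00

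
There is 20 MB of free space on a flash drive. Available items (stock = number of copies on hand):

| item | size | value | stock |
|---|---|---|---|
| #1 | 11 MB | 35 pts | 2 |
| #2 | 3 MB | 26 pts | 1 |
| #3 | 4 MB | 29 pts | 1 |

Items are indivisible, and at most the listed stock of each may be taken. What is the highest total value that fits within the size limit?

Top feasible selections:
- 1×#1 + 1×#2 + 1×#3: size 18, value 90
- 1×#1 + 1×#3: size 15, value 64
- 1×#1 + 1×#2: size 14, value 61
Best: 90 pts.

90 pts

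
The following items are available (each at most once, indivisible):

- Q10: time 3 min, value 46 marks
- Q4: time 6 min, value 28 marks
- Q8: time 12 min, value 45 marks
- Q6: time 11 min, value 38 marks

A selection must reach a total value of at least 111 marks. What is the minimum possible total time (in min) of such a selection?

Subsets with value ≥ 111, sorted by total time:
- Q10+Q4+Q6: time 20, value 112
- Q10+Q4+Q8: time 21, value 119
Minimum time: 20 min.

20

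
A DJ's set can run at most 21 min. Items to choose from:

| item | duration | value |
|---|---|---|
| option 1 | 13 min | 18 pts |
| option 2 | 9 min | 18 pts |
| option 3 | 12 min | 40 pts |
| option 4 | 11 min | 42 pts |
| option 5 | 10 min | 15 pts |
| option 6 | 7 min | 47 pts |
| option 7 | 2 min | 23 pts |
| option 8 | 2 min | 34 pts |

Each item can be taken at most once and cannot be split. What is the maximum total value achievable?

123 pts

Check high-value combinations within 21 min:
- option 4+option 6+option 8: duration 11+7+2=20, value 42+47+34=123
- option 2+option 6+option 7+option 8: duration 9+7+2+2=20, value 18+47+23+34=122
- option 3+option 6+option 8: duration 12+7+2=21, value 40+47+34=121
- option 5+option 6+option 7+option 8: duration 10+7+2+2=21, value 15+47+23+34=119
Best: 123 pts.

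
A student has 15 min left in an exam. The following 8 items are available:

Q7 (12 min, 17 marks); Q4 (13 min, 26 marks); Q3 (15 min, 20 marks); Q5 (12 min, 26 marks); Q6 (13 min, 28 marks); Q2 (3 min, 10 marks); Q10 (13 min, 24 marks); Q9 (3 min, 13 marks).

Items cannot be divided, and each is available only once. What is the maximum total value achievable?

39 marks

This is a 0/1 knapsack; check combinations near the capacity.
- Q5+Q9: time 12+3=15, value 26+13=39
- Q5+Q2: time 12+3=15, value 26+10=36
- Q7+Q9: time 12+3=15, value 17+13=30
Best: 39 marks.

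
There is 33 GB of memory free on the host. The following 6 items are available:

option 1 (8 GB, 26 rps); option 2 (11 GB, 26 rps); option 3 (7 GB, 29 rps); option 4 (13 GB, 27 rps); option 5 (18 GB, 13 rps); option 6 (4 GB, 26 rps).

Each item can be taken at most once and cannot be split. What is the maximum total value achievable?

This is a 0/1 knapsack; check combinations near the capacity.
- option 1+option 3+option 4+option 6: memory 8+7+13+4=32, value 26+29+27+26=108
- option 1+option 2+option 3+option 6: memory 8+11+7+4=30, value 26+26+29+26=107
- option 3+option 4+option 6: memory 7+13+4=24, value 29+27+26=82
- option 1+option 3+option 4: memory 8+7+13=28, value 26+29+27=82
Best: 108 rps.

108 rps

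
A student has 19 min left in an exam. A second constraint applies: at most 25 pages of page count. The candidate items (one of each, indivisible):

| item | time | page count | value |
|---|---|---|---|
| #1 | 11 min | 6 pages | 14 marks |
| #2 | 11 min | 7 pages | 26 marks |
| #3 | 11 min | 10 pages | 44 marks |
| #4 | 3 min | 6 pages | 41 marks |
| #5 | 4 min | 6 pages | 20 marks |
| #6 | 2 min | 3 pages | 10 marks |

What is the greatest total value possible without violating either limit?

105 marks

Feasible sets respecting both limits:
- #3+#4+#5: time 18, page count 22, value 105
- #3+#4+#6: time 16, page count 19, value 95
- #2+#4+#5: time 18, page count 19, value 87
Best: 105 marks.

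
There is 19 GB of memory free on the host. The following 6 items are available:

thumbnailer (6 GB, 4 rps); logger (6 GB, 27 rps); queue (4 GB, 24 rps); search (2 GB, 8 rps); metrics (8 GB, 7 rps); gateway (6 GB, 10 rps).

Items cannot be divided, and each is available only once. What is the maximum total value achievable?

Check high-value combinations within 19 GB:
- logger+queue+search+gateway: memory 6+4+2+6=18, value 27+24+8+10=69
- thumbnailer+logger+queue+search: memory 6+6+4+2=18, value 4+27+24+8=63
- logger+queue+gateway: memory 6+4+6=16, value 27+24+10=61
- logger+queue+search: memory 6+4+2=12, value 27+24+8=59
- logger+queue+metrics: memory 6+4+8=18, value 27+24+7=58
Best: 69 rps.

69 rps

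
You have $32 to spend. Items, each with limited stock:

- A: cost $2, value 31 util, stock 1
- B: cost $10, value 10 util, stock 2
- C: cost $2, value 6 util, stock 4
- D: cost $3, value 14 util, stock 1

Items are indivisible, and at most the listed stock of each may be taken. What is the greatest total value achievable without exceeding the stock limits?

Top feasible selections:
- 1×A + 2×B + 3×C + 1×D: cost 31, value 83
- 1×A + 1×B + 4×C + 1×D: cost 23, value 79
- 1×A + 2×B + 2×C + 1×D: cost 29, value 77
Best: 83 util.

83 util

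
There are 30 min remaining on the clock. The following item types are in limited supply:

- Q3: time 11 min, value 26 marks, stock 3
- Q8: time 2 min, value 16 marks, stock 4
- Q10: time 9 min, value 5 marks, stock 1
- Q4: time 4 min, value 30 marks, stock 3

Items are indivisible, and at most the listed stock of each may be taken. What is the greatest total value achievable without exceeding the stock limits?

Top feasible selections:
- 1×Q3 + 3×Q8 + 3×Q4: time 29, value 164
- 4×Q8 + 1×Q10 + 3×Q4: time 29, value 159
- 4×Q8 + 3×Q4: time 20, value 154
- 1×Q3 + 4×Q8 + 2×Q4: time 27, value 150
Best: 164 marks.

164 marks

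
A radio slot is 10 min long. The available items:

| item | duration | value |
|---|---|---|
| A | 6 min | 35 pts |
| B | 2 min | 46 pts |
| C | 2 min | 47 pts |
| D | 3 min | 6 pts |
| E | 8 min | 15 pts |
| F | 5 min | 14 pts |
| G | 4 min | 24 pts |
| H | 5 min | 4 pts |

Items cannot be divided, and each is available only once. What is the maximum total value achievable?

Check high-value combinations within 10 min:
- A+B+C: duration 6+2+2=10, value 35+46+47=128
- B+C+G: duration 2+2+4=8, value 46+47+24=117
- B+C+F: duration 2+2+5=9, value 46+47+14=107
- B+C+D: duration 2+2+3=7, value 46+47+6=99
Best: 128 pts.

128 pts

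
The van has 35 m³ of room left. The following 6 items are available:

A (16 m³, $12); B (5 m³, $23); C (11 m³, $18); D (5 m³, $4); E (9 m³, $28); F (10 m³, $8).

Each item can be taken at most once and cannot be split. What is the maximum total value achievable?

This is a 0/1 knapsack; check combinations near the capacity.
- B+C+E+F: volume 5+11+9+10=35, value 23+18+28+8=77
- B+C+D+E: volume 5+11+5+9=30, value 23+18+4+28=73
- B+C+E: volume 5+11+9=25, value 23+18+28=69
Best: $77.

$77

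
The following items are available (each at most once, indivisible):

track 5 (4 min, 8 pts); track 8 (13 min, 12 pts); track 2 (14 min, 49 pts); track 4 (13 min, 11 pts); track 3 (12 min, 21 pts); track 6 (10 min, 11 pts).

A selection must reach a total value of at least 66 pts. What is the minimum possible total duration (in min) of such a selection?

26

Subsets with value ≥ 66, sorted by total duration:
- track 2+track 3: duration 26, value 70
- track 5+track 2+track 6: duration 28, value 68
Minimum duration: 26 min.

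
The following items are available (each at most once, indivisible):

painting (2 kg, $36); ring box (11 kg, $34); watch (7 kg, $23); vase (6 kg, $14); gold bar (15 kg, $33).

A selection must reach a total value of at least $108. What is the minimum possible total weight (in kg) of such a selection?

34

Subsets with value ≥ 108, sorted by total weight:
- painting+ring box+vase+gold bar: weight 34, value 117
- painting+ring box+watch+gold bar: weight 35, value 126
Minimum weight: 34 kg.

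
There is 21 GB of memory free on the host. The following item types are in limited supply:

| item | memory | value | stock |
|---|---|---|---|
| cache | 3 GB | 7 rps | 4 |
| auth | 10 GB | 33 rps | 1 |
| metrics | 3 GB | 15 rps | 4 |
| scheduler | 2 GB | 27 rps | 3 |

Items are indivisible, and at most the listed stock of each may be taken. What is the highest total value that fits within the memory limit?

Best selections within memory 21 and stock limits:
- 1×cache + 4×metrics + 3×scheduler: memory 21, value 148
- 4×metrics + 3×scheduler: memory 18, value 141
Best: 148 rps.

148 rps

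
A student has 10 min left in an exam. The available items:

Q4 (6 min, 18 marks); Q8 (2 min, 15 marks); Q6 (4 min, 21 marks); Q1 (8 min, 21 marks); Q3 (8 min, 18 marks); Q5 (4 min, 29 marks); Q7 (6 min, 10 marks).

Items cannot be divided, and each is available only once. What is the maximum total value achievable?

Check high-value combinations within 10 min:
- Q8+Q6+Q5: time 2+4+4=10, value 15+21+29=65
- Q6+Q5: time 4+4=8, value 21+29=50
- Q4+Q5: time 6+4=10, value 18+29=47
- Q8+Q5: time 2+4=6, value 15+29=44
Best: 65 marks.

65 marks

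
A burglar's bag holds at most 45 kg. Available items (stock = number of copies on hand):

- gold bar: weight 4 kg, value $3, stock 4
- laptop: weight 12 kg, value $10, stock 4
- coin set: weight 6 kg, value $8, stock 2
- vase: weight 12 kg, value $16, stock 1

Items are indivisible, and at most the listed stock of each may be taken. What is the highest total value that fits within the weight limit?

Top feasible selections:
- 2×gold bar + 1×laptop + 2×coin set + 1×vase: weight 44, value 48
- 1×gold bar + 1×laptop + 2×coin set + 1×vase: weight 40, value 45
- 4×gold bar + 2×coin set + 1×vase: weight 40, value 44
Best: $48.

$48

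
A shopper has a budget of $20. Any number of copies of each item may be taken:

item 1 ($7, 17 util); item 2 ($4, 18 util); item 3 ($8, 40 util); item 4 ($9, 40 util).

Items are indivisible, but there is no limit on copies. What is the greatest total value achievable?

Best value-per-unit is item 3 at 40/8; filling with it alone gives 2×40 = 80.
Optimal mix: 1×item 2 + 2×item 3 → cost 20, value 98.

98 util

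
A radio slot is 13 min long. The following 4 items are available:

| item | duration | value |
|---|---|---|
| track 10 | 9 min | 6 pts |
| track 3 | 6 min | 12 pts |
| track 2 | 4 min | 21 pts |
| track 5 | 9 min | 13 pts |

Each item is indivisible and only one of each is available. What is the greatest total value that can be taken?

34 pts

Check high-value combinations within 13 min:
- track 2+track 5: duration 4+9=13, value 21+13=34
- track 3+track 2: duration 6+4=10, value 12+21=33
- track 10+track 2: duration 9+4=13, value 6+21=27
- track 2: duration 4, value 21
Best: 34 pts.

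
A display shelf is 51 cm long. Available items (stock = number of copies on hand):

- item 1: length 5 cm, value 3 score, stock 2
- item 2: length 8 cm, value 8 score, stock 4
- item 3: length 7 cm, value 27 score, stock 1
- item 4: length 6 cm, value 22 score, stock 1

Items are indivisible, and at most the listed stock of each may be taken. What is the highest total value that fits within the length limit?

Top feasible selections:
- 1×item 1 + 4×item 2 + 1×item 3 + 1×item 4: length 50, value 84
- 4×item 2 + 1×item 3 + 1×item 4: length 45, value 81
Best: 84 score.

84 score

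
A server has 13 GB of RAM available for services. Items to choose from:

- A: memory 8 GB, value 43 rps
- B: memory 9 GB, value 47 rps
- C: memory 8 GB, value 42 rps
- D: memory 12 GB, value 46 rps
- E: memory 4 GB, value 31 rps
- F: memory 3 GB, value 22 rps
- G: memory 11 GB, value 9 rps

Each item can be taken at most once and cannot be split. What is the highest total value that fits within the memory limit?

78 rps

Check high-value combinations within 13 GB:
- B+E: memory 9+4=13, value 47+31=78
- A+E: memory 8+4=12, value 43+31=74
- C+E: memory 8+4=12, value 42+31=73
Best: 78 rps.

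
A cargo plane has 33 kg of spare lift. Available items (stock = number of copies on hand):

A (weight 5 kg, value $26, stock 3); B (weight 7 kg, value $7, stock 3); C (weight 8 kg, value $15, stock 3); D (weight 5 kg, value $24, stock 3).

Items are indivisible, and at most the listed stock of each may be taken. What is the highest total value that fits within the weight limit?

Best selections within weight 33 and stock limits:
- 3×A + 3×D: weight 30, value 150
- 3×A + 1×C + 2×D: weight 33, value 141
- 2×A + 1×C + 3×D: weight 33, value 139
- 3×A + 1×B + 2×D: weight 32, value 133
Best: $150.

$150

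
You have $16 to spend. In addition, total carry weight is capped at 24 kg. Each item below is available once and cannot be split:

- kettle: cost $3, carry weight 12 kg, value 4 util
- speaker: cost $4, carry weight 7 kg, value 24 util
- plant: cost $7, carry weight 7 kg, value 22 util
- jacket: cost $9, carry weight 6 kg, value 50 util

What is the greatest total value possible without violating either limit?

74 util

Feasible sets respecting both limits:
- speaker+jacket: cost 13, carry weight 13, value 74
- plant+jacket: cost 16, carry weight 13, value 72
- kettle+jacket: cost 12, carry weight 18, value 54
- jacket: cost 9, carry weight 6, value 50
Best: 74 util.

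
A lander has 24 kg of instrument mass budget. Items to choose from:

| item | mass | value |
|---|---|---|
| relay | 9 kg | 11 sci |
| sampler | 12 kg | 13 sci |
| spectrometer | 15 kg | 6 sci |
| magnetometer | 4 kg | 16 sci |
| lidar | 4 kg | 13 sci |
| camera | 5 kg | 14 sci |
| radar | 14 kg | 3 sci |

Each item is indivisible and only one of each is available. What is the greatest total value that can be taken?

54 sci

This is a 0/1 knapsack; check combinations near the capacity.
- relay+magnetometer+lidar+camera: mass 9+4+4+5=22, value 11+16+13+14=54
- magnetometer+lidar+camera: mass 4+4+5=13, value 16+13+14=43
- sampler+magnetometer+camera: mass 12+4+5=21, value 13+16+14=43
- sampler+magnetometer+lidar: mass 12+4+4=20, value 13+16+13=42
- relay+magnetometer+camera: mass 9+4+5=18, value 11+16+14=41
Best: 54 sci.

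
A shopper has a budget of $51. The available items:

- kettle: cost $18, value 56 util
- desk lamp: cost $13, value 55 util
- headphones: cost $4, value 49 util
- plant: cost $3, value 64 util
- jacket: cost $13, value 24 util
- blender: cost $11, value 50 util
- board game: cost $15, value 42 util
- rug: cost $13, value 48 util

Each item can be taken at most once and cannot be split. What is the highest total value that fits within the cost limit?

274 util

Check high-value combinations within $51:
- kettle+desk lamp+headphones+plant+blender: cost 18+13+4+3+11=49, value 56+55+49+64+50=274
- kettle+desk lamp+headphones+plant+rug: cost 18+13+4+3+13=51, value 56+55+49+64+48=272
- kettle+headphones+plant+blender+rug: cost 18+4+3+11+13=49, value 56+49+64+50+48=267
- desk lamp+headphones+plant+blender+rug: cost 13+4+3+11+13=44, value 55+49+64+50+48=266
- kettle+headphones+plant+blender+board game: cost 18+4+3+11+15=51, value 56+49+64+50+42=261
Best: 274 util.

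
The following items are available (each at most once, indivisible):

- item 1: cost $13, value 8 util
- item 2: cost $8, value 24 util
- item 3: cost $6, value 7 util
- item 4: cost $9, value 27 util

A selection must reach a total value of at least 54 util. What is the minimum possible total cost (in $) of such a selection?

Subsets with value ≥ 54, sorted by total cost:
- item 2+item 3+item 4: cost 23, value 58
- item 1+item 2+item 4: cost 30, value 59
- item 1+item 2+item 3+item 4: cost 36, value 66
Minimum cost: 23 $.

23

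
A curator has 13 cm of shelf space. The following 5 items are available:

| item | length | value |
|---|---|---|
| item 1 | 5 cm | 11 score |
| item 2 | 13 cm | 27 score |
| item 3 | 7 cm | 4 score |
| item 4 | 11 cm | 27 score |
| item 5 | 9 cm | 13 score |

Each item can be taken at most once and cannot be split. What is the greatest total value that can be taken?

27 score

This is a 0/1 knapsack; check combinations near the capacity.
- item 4: length 11, value 27
- item 2: length 13, value 27
- item 1+item 3: length 5+7=12, value 11+4=15
Best: 27 score.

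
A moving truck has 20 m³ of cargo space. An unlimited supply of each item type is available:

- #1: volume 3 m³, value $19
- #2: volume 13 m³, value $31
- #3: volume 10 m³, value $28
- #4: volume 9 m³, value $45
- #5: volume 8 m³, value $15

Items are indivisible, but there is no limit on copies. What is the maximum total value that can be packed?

Best value-per-unit is #1 at 19/3, and filling with it alone uses volume 6×3=18. No mix of the others beats 6×19 = 114.

$114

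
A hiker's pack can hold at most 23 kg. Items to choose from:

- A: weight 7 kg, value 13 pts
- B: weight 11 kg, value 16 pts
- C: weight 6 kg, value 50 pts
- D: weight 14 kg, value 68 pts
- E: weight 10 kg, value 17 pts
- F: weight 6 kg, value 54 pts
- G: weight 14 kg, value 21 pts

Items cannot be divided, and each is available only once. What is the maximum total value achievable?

122 pts

This is a 0/1 knapsack; check combinations near the capacity.
- D+F: weight 14+6=20, value 68+54=122
- C+E+F: weight 6+10+6=22, value 50+17+54=121
- B+C+F: weight 11+6+6=23, value 16+50+54=120
Best: 122 pts.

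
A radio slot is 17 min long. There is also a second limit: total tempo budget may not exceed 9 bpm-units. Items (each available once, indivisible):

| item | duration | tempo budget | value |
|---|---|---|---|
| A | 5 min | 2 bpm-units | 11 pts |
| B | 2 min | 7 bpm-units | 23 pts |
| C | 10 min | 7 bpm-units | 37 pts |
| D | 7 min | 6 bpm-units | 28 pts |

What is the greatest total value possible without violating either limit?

Feasible sets respecting both limits:
- A+C: duration 15, tempo budget 9, value 48
- A+D: duration 12, tempo budget 8, value 39
- C: duration 10, tempo budget 7, value 37
Best: 48 pts.

48 pts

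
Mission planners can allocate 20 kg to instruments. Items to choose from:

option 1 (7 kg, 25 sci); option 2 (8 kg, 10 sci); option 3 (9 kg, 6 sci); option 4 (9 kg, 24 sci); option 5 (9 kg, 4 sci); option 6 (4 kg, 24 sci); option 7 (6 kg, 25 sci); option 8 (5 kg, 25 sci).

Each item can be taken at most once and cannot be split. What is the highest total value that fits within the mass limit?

Check high-value combinations within 20 kg:
- option 1+option 7+option 8: mass 7+6+5=18, value 25+25+25=75
- option 6+option 7+option 8: mass 4+6+5=15, value 24+25+25=74
- option 1+option 6+option 8: mass 7+4+5=16, value 25+24+25=74
- option 1+option 6+option 7: mass 7+4+6=17, value 25+24+25=74
Best: 75 sci.

75 sci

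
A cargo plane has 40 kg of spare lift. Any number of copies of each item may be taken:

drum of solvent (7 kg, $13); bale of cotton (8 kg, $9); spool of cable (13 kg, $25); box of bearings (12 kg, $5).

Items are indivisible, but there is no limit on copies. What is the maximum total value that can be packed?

Best value-per-unit is spool of cable at 25/13; filling with it alone gives 3×25 = 75.
Optimal mix: 2×drum of solvent + 2×spool of cable → weight 40, value 76.

$76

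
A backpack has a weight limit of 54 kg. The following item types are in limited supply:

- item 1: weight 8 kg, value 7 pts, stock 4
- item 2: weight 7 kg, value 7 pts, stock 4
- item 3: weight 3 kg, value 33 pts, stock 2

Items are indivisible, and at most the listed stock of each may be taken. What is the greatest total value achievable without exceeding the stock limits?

Top feasible selections:
- 2×item 1 + 4×item 2 + 2×item 3: weight 50, value 108
- 3×item 1 + 3×item 2 + 2×item 3: weight 51, value 108
Best: 108 pts.

108 pts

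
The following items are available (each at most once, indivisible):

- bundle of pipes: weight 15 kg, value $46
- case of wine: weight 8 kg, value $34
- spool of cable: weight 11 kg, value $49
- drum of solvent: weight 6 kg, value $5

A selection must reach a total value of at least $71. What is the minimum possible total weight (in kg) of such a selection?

19

Subsets with value ≥ 71, sorted by total weight:
- case of wine+spool of cable: weight 19, value 83
- bundle of pipes+case of wine: weight 23, value 80
Minimum weight: 19 kg.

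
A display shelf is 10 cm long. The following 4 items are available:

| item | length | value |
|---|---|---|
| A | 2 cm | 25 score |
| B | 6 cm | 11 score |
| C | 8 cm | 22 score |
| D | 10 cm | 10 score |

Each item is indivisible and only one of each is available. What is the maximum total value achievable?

Check high-value combinations within 10 cm:
- A+C: length 2+8=10, value 25+22=47
- A+B: length 2+6=8, value 25+11=36
- A: length 2, value 25
Best: 47 score.

47 score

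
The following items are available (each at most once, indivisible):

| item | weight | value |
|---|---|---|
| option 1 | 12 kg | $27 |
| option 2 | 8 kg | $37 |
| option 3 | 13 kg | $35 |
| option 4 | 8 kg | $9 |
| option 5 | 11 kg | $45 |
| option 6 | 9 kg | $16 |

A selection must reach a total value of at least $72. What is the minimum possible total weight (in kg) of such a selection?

Subsets with value ≥ 72, sorted by total weight:
- option 2+option 5: weight 19, value 82
- option 2+option 3: weight 21, value 72
Minimum weight: 19 kg.

19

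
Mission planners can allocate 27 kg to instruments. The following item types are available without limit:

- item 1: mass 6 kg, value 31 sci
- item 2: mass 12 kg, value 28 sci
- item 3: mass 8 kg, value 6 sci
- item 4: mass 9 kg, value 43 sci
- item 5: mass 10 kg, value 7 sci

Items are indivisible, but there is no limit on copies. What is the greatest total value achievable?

136 sci

Best value-per-unit is item 1 at 31/6; filling with it alone gives 4×31 = 124.
Optimal mix: 3×item 1 + 1×item 4 → mass 27, value 136.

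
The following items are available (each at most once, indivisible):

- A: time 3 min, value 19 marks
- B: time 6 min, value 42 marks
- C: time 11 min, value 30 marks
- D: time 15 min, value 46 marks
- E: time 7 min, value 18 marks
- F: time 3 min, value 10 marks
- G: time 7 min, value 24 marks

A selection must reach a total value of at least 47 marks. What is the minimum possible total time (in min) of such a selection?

9

Subsets with value ≥ 47, sorted by total time:
- A+B: time 9, value 61
- B+F: time 9, value 52
- A+B+F: time 12, value 71
Minimum time: 9 min.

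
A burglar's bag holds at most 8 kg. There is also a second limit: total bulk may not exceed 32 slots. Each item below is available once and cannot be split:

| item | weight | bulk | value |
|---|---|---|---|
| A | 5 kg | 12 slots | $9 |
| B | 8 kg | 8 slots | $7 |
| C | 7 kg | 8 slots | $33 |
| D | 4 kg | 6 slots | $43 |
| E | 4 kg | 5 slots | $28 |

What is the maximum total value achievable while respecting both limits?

Feasible sets respecting both limits:
- D+E: weight 8, bulk 11, value 71
- D: weight 4, bulk 6, value 43
- C: weight 7, bulk 8, value 33
- E: weight 4, bulk 5, value 28
Best: $71.

$71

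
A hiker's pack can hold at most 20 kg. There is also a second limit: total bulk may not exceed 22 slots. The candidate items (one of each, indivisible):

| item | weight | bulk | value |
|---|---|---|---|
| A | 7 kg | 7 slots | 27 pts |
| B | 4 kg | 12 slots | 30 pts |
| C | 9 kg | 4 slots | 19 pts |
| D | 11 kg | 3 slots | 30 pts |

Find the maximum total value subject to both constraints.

Feasible sets respecting both limits:
- B+D: weight 15, bulk 15, value 60
- A+B: weight 11, bulk 19, value 57
- A+D: weight 18, bulk 10, value 57
Best: 60 pts.

60 pts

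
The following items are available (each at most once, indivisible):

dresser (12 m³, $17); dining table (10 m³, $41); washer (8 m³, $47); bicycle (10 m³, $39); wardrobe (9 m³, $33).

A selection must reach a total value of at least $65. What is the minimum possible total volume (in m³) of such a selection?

17

Subsets with value ≥ 65, sorted by total volume:
- washer+wardrobe: volume 17, value 80
- dining table+washer: volume 18, value 88
Minimum volume: 17 m³.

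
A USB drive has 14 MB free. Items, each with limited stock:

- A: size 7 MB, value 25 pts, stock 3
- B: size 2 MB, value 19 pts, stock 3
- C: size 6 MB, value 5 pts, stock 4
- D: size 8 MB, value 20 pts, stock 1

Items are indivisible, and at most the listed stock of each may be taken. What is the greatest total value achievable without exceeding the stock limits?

Best selections within size 14 and stock limits:
- 1×A + 3×B: size 13, value 82
- 3×B + 1×D: size 14, value 77
Best: 82 pts.

82 pts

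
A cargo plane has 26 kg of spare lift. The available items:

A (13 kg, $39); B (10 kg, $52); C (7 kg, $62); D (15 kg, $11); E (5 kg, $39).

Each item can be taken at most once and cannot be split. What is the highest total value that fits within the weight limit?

$153

Check high-value combinations within 26 kg:
- B+C+E: weight 10+7+5=22, value 52+62+39=153
- A+C+E: weight 13+7+5=25, value 39+62+39=140
- B+C: weight 10+7=17, value 52+62=114
- C+E: weight 7+5=12, value 62+39=101
- A+C: weight 13+7=20, value 39+62=101
Best: $153.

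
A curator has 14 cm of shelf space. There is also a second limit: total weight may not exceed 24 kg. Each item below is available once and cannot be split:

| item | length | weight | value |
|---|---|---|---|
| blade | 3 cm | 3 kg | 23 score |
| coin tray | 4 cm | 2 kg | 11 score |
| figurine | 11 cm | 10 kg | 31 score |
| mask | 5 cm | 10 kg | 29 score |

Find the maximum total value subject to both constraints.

63 score

Feasible sets respecting both limits:
- blade+coin tray+mask: length 12, weight 15, value 63
- blade+figurine: length 14, weight 13, value 54
- blade+mask: length 8, weight 13, value 52
Best: 63 score.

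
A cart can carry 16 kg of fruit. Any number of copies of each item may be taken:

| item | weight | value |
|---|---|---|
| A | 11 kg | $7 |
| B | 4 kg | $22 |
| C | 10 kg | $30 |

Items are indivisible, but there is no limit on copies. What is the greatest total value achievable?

$88

Best value-per-unit is B at 22/4, and filling with it alone uses weight 4×4=16. No mix of the others beats 4×22 = 88.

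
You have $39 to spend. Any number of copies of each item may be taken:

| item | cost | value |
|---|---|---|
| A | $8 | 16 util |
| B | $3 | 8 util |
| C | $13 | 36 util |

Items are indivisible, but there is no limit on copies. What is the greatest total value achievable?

108 util

Best value-per-unit is C at 36/13, and filling with it alone uses cost 3×13=39. No mix of the others beats 3×36 = 108.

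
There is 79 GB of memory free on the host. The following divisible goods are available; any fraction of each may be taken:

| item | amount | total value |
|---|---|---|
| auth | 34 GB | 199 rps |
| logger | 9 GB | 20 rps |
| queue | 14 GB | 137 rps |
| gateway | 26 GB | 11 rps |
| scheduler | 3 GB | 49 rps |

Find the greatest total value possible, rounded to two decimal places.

413.04

Take in order of value per unit:
- scheduler (49/3 per unit): all 3 → value 49, running total 49.00
- queue (137/14 per unit): all 14 → value 137, running total 186.00
- auth (199/34 per unit): all 34 → value 199, running total 385.00
- logger (20/9 per unit): all 9 → value 20, running total 405.00
- gateway (11/26 per unit): 19 of 26 → value 19×11/26 = 8.0385, running total 413.04
Total 413.04.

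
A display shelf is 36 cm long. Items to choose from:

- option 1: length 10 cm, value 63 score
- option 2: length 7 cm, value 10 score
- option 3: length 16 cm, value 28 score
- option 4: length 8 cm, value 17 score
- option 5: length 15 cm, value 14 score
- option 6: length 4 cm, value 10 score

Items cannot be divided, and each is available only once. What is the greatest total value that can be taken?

108 score

Check high-value combinations within 36 cm:
- option 1+option 3+option 4: length 10+16+8=34, value 63+28+17=108
- option 1+option 3+option 6: length 10+16+4=30, value 63+28+10=101
- option 1+option 2+option 3: length 10+7+16=33, value 63+10+28=101
Best: 108 score.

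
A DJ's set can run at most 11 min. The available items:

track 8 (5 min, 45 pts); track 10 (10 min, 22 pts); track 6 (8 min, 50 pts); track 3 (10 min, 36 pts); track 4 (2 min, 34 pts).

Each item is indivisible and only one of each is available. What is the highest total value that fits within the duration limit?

84 pts

Check high-value combinations within 11 min:
- track 6+track 4: duration 8+2=10, value 50+34=84
- track 8+track 4: duration 5+2=7, value 45+34=79
- track 6: duration 8, value 50
Best: 84 pts.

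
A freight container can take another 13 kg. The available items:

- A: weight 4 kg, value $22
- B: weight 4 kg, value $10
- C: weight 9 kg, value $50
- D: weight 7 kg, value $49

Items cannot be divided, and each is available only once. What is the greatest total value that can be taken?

Check high-value combinations within 13 kg:
- A+C: weight 4+9=13, value 22+50=72
- A+D: weight 4+7=11, value 22+49=71
- B+C: weight 4+9=13, value 10+50=60
- B+D: weight 4+7=11, value 10+49=59
Best: $72.

$72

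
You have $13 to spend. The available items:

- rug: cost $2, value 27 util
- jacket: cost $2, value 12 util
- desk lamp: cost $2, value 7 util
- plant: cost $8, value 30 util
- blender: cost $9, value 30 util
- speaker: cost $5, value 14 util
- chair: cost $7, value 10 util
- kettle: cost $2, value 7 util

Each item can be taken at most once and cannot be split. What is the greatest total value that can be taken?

69 util

Check high-value combinations within $13:
- rug+jacket+plant: cost 2+2+8=12, value 27+12+30=69
- rug+jacket+blender: cost 2+2+9=13, value 27+12+30=69
- rug+jacket+desk lamp+speaker+kettle: cost 2+2+2+5+2=13, value 27+12+7+14+7=67
- rug+desk lamp+plant: cost 2+2+8=12, value 27+7+30=64
- rug+plant+kettle: cost 2+8+2=12, value 27+30+7=64
Best: 69 util.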